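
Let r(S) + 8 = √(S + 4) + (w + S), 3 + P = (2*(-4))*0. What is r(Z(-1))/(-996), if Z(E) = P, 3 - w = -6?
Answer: 1/996 ≈ 0.0010040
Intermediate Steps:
w = 9 (w = 3 - 1*(-6) = 3 + 6 = 9)
P = -3 (P = -3 + (2*(-4))*0 = -3 - 8*0 = -3 + 0 = -3)
Z(E) = -3
r(S) = 1 + S + √(4 + S) (r(S) = -8 + (√(S + 4) + (9 + S)) = -8 + (√(4 + S) + (9 + S)) = -8 + (9 + S + √(4 + S)) = 1 + S + √(4 + S))
r(Z(-1))/(-996) = (1 - 3 + √(4 - 3))/(-996) = (1 - 3 + √1)*(-1/996) = (1 - 3 + 1)*(-1/996) = -1*(-1/996) = 1/996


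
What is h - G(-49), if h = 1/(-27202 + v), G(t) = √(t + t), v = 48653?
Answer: 1/21451 - 7*I*√2 ≈ 4.6618e-5 - 9.8995*I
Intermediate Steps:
G(t) = √2*√t (G(t) = √(2*t) = √2*√t)
h = 1/21451 (h = 1/(-27202 + 48653) = 1/21451 ≈ 4.6618e-5)
h - G(-49) = 1/21451 - √2*√(-49) = 1/21451 - √2*7*I = 1/21451 - 7*I*√2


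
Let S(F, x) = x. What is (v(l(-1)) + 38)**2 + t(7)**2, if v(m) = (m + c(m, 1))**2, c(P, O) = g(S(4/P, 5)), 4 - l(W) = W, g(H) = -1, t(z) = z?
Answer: 2965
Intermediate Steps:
l(W) = 4 - W
c(P, O) = -1
v(m) = (-1 + m)**2 (v(m) = (m - 1)**2 = (-1 + m)**2)
(v(l(-1)) + 38)**2 + t(7)**2 = ((-1 + (4 - 1*(-1)))**2 + 38)**2 + 7**2 = ((-1 + (4 + 1))**2 + 38)**2 + 49 = ((-1 + 5)**2 + 38)**2 + 49 = (4**2 + 38)**2 + 49 = (16 + 38)**2 + 49 = 54**2 + 49 = 2916 + 49 = 2965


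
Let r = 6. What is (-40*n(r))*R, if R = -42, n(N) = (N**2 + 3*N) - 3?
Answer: 85680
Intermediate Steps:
n(N) = -3 + N**2 + 3*N
(-40*n(r))*R = -40*(-3 + 6**2 + 3*6)*(-42) = -40*(-3 + 36 + 18)*(-42) = -40*51*(-42) = -2040*(-42) = 85680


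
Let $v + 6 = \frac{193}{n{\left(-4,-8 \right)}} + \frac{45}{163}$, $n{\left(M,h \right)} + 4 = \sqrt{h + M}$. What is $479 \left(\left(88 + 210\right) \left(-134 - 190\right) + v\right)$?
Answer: $- \frac{52787630738}{1141} - \frac{92447 i \sqrt{3}}{14} \approx -4.6264 \cdot 10^{7} - 11437.0 i$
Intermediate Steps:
$n{\left(M,h \right)} = -4 + \sqrt{M + h}$ ($n{\left(M,h \right)} = -4 + \sqrt{h + M} = -4 + \sqrt{M + h}$)
$v = - \frac{933}{163} + \frac{193}{-4 + 2 i \sqrt{3}}$ ($v = -6 + \left(\frac{193}{-4 + \sqrt{-4 - 8}} + \frac{45}{163}\right) = -6 + \left(\frac{193}{-4 + \sqrt{-12}} + 45 \cdot \frac{1}{163}\right) = -6 + \left(\frac{193}{-4 + 2 i \sqrt{3}} + \frac{45}{163}\right) = -6 + \left(\frac{45}{163} + \frac{193}{-4 + 2 i \sqrt{3}}\right) = - \frac{933}{163} + \frac{193}{-4 + 2 i \sqrt{3}} \approx -33.295 - 23.878 i$)
$479 \left(\left(88 + 210\right) \left(-134 - 190\right) + v\right) = 479 \left(\left(88 + 210\right) \left(-134 - 190\right) - \left(\frac{37990}{1141} + \frac{193 i \sqrt{3}}{14}\right)\right) = 479 \left(298 \left(-324\right) - \left(\frac{37990}{1141} + \frac{193 i \sqrt{3}}{14}\right)\right) = 479 \left(-96552 - \left(\frac{37990}{1141} + \frac{193 i \sqrt{3}}{14}\right)\right) = 479 \left(- \frac{110203822}{1141} - \frac{193 i \sqrt{3}}{14}\right) = - \frac{52787630738}{1141} - \frac{92447 i \sqrt{3}}{14}$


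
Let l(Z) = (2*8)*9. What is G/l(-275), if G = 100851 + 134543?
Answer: 117697/72 ≈ 1634.7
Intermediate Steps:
l(Z) = 144 (l(Z) = 16*9 = 144)
G = 235394
G/l(-275) = 235394/144 = 235394*(1/144) = 117697/72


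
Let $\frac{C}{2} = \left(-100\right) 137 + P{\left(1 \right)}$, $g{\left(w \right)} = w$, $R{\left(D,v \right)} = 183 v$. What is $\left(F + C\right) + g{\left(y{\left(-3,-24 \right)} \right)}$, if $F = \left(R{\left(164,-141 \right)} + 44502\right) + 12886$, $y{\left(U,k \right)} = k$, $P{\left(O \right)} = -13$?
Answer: $4135$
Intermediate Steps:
$C = -27426$ ($C = 2 \left(\left(-100\right) 137 - 13\right) = 2 \left(-13700 - 13\right) = 2 \left(-13713\right) = -27426$)
$F = 31585$ ($F = \left(183 \left(-141\right) + 44502\right) + 12886 = \left(-25803 + 44502\right) + 12886 = 18699 + 12886 = 31585$)
$\left(F + C\right) + g{\left(y{\left(-3,-24 \right)} \right)} = \left(31585 - 27426\right) - 24 = 4159 - 24 = 4135$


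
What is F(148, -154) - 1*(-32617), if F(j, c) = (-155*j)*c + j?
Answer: 3565525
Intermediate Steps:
F(j, c) = j - 155*c*j (F(j, c) = -155*c*j + j = j - 155*c*j)
F(148, -154) - 1*(-32617) = 148*(1 - 155*(-154)) - 1*(-32617) = 148*(1 + 23870) + 32617 = 148*23871 + 32617 = 3532908 + 32617 = 3565525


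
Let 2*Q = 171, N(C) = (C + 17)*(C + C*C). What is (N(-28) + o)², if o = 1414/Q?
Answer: 2014151347264/29241 ≈ 6.8881e+7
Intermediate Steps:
N(C) = (17 + C)*(C + C²)
Q = 171/2 (Q = (½)*171 = 171/2 ≈ 85.500)
o = 2828/171 (o = 1414/(171/2) = 1414*(2/171) = 2828/171 ≈ 16.538)
(N(-28) + o)² = (-28*(17 + (-28)² + 18*(-28)) + 2828/171)² = (-28*(17 + 784 - 504) + 2828/171)² = (-28*297 + 2828/171)² = (-8316 + 2828/171)² = (-1419208/171)² = 2014151347264/29241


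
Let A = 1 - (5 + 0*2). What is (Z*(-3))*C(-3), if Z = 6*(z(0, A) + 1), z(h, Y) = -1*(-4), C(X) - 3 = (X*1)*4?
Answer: 810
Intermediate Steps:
C(X) = 3 + 4*X (C(X) = 3 + (X*1)*4 = 3 + X*4 = 3 + 4*X)
A = -4 (A = 1 - (5 + 0) = 1 - 1*5 = 1 - 5 = -4)
z(h, Y) = 4
Z = 30 (Z = 6*(4 + 1) = 6*5 = 30)
(Z*(-3))*C(-3) = (30*(-3))*(3 + 4*(-3)) = -90*(3 - 12) = -90*(-9) = 810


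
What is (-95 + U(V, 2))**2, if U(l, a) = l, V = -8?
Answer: 10609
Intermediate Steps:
(-95 + U(V, 2))**2 = (-95 - 8)**2 = (-103)**2 = 10609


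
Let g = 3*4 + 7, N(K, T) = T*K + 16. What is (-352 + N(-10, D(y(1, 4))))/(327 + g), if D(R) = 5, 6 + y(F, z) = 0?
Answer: -193/173 ≈ -1.1156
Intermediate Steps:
y(F, z) = -6 (y(F, z) = -6 + 0 = -6)
N(K, T) = 16 + K*T (N(K, T) = K*T + 16 = 16 + K*T)
g = 19 (g = 12 + 7 = 19)
(-352 + N(-10, D(y(1, 4))))/(327 + g) = (-352 + (16 - 10*5))/(327 + 19) = (-352 + (16 - 50))/346 = (-352 - 34)*(1/346) = -386*1/346 = -193/173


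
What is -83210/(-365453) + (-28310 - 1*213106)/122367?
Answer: -3716383018/2129494631 ≈ -1.7452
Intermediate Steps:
-83210/(-365453) + (-28310 - 1*213106)/122367 = -83210*(-1/365453) + (-28310 - 213106)*(1/122367) = 83210/365453 - 241416*1/122367 = 83210/365453 - 11496/5827 = -3716383018/2129494631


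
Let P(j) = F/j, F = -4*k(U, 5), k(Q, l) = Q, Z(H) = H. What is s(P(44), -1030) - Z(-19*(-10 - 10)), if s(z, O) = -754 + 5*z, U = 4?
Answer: -12494/11 ≈ -1135.8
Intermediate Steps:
F = -16 (F = -4*4 = -16)
P(j) = -16/j
s(P(44), -1030) - Z(-19*(-10 - 10)) = (-754 + 5*(-16/44)) - (-19)*(-10 - 10) = (-754 + 5*(-16*1/44)) - (-19)*(-20) = (-754 + 5*(-4/11)) - 1*380 = (-754 - 20/11) - 380 = -8314/11 - 380 = -12494/11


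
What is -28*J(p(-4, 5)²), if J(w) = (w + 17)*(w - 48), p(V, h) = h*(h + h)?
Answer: -172807152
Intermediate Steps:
p(V, h) = 2*h² (p(V, h) = h*(2*h) = 2*h²)
J(w) = (-48 + w)*(17 + w) (J(w) = (17 + w)*(-48 + w) = (-48 + w)*(17 + w))
-28*J(p(-4, 5)²) = -28*(-816 + ((2*5²)²)² - 31*(2*5²)²) = -28*(-816 + ((2*25)²)² - 31*(2*25)²) = -28*(-816 + (50²)² - 31*50²) = -28*(-816 + 2500² - 31*2500) = -28*(-816 + 6250000 - 77500) = -28*6171684 = -172807152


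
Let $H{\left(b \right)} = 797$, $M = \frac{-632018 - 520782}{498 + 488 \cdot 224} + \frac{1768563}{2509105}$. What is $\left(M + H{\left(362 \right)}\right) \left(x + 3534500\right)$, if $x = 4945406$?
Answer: $\frac{183924913757652594528}{27552482005} \approx 6.6754 \cdot 10^{9}$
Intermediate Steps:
$M = - \frac{269829034097}{27552482005}$ ($M = - \frac{1152800}{498 + 109312} + 1768563 \cdot \frac{1}{2509105} = - \frac{1152800}{109810} + \frac{1768563}{2509105} = \left(-1152800\right) \frac{1}{109810} + \frac{1768563}{2509105} = - \frac{115280}{10981} + \frac{1768563}{2509105} = - \frac{269829034097}{27552482005} \approx -9.7933$)
$\left(M + H{\left(362 \right)}\right) \left(x + 3534500\right) = \left(- \frac{269829034097}{27552482005} + 797\right) \left(4945406 + 3534500\right) = \frac{21689499123888}{27552482005} \cdot 8479906 = \frac{183924913757652594528}{27552482005}$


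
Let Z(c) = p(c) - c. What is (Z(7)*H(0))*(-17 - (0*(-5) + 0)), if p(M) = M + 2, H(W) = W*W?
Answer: 0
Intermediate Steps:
H(W) = W²
p(M) = 2 + M
Z(c) = 2 (Z(c) = (2 + c) - c = 2)
(Z(7)*H(0))*(-17 - (0*(-5) + 0)) = (2*0²)*(-17 - (0*(-5) + 0)) = (2*0)*(-17 - (0 + 0)) = 0*(-17 - 1*0) = 0*(-17 + 0) = 0*(-17) = 0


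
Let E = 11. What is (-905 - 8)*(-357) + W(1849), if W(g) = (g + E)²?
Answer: 3785541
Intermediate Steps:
W(g) = (11 + g)² (W(g) = (g + 11)² = (11 + g)²)
(-905 - 8)*(-357) + W(1849) = (-905 - 8)*(-357) + (11 + 1849)² = -913*(-357) + 1860² = 325941 + 3459600 = 3785541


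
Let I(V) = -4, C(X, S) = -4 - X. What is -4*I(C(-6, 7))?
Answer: 16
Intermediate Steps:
-4*I(C(-6, 7)) = -4*(-4) = 16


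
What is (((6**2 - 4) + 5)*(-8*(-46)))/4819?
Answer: 13616/4819 ≈ 2.8255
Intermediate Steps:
(((6**2 - 4) + 5)*(-8*(-46)))/4819 = (((36 - 4) + 5)*368)*(1/4819) = ((32 + 5)*368)*(1/4819) = (37*368)*(1/4819) = 13616*(1/4819) = 13616/4819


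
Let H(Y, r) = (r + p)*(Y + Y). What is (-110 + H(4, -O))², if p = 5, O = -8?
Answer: 36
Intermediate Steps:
H(Y, r) = 2*Y*(5 + r) (H(Y, r) = (r + 5)*(Y + Y) = (5 + r)*(2*Y) = 2*Y*(5 + r))
(-110 + H(4, -O))² = (-110 + 2*4*(5 - 1*(-8)))² = (-110 + 2*4*(5 + 8))² = (-110 + 2*4*13)² = (-110 + 104)² = (-6)² = 36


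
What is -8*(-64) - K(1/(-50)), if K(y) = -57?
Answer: 569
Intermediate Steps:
-8*(-64) - K(1/(-50)) = -8*(-64) - 1*(-57) = 512 + 57 = 569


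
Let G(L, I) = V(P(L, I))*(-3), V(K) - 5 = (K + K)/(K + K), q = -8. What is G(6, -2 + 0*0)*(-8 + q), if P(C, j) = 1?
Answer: 288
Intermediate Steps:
V(K) = 6 (V(K) = 5 + (K + K)/(K + K) = 5 + (2*K)/((2*K)) = 5 + (2*K)*(1/(2*K)) = 5 + 1 = 6)
G(L, I) = -18 (G(L, I) = 6*(-3) = -18)
G(6, -2 + 0*0)*(-8 + q) = -18*(-8 - 8) = -18*(-16) = 288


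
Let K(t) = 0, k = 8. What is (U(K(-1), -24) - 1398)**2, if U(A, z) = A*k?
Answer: 1954404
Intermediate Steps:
U(A, z) = 8*A (U(A, z) = A*8 = 8*A)
(U(K(-1), -24) - 1398)**2 = (8*0 - 1398)**2 = (0 - 1398)**2 = (-1398)**2 = 1954404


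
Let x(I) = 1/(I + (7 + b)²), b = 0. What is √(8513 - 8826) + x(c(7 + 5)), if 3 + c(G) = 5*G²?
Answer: 1/766 + I*√313 ≈ 0.0013055 + 17.692*I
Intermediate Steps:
c(G) = -3 + 5*G²
x(I) = 1/(49 + I) (x(I) = 1/(I + (7 + 0)²) = 1/(I + 7²) = 1/(I + 49) = 1/(49 + I))
√(8513 - 8826) + x(c(7 + 5)) = √(8513 - 8826) + 1/(49 + (-3 + 5*(7 + 5)²)) = √(-313) + 1/(49 + (-3 + 5*12²)) = I*√313 + 1/(49 + (-3 + 5*144)) = I*√313 + 1/(49 + (-3 + 720)) = I*√313 + 1/(49 + 717) = I*√313 + 1/766 = 1/766 + I*√313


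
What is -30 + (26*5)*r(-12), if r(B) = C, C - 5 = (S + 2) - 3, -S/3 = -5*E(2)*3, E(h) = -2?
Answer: -11210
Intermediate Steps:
S = -90 (S = -3*(-5*(-2))*3 = -30*3 = -3*30 = -90)
C = -86 (C = 5 + ((-90 + 2) - 3) = 5 + (-88 - 3) = 5 - 91 = -86)
r(B) = -86
-30 + (26*5)*r(-12) = -30 + (26*5)*(-86) = -30 + 130*(-86) = -30 - 11180 = -11210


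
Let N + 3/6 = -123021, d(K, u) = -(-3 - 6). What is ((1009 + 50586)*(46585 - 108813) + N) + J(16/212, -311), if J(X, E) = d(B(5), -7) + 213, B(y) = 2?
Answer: -6421552919/2 ≈ -3.2108e+9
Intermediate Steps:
d(K, u) = 9 (d(K, u) = -1*(-9) = 9)
N = -246043/2 (N = -½ - 123021 = -246043/2 ≈ -1.2302e+5)
J(X, E) = 222 (J(X, E) = 9 + 213 = 222)
((1009 + 50586)*(46585 - 108813) + N) + J(16/212, -311) = ((1009 + 50586)*(46585 - 108813) - 246043/2) + 222 = (51595*(-62228) - 246043/2) + 222 = (-3210653660 - 246043/2) + 222 = -6421553363/2 + 222 = -6421552919/2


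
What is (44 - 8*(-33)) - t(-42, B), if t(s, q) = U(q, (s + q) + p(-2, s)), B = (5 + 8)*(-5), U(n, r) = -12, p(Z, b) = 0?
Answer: 320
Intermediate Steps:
B = -65 (B = 13*(-5) = -65)
t(s, q) = -12
(44 - 8*(-33)) - t(-42, B) = (44 - 8*(-33)) - 1*(-12) = (44 + 264) + 12 = 308 + 12 = 320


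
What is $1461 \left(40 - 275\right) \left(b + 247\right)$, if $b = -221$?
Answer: $-8926710$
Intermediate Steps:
$1461 \left(40 - 275\right) \left(b + 247\right) = 1461 \left(40 - 275\right) \left(-221 + 247\right) = 1461 \left(\left(-235\right) 26\right) = 1461 \left(-6110\right) = -8926710$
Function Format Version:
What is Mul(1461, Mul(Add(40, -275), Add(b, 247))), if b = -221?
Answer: -8926710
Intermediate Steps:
Mul(1461, Mul(Add(40, -275), Add(b, 247))) = Mul(1461, Mul(Add(40, -275), Add(-221, 247))) = Mul(1461, Mul(-235, 26)) = Mul(1461, -6110) = -8926710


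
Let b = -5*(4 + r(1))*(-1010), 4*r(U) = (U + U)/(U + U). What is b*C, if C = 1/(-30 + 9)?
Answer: -42925/42 ≈ -1022.0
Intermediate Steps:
r(U) = ¼ (r(U) = ((U + U)/(U + U))/4 = ((2*U)/((2*U)))/4 = ((2*U)*(1/(2*U)))/4 = (¼)*1 = ¼)
C = -1/21 (C = 1/(-21) = -1/21 ≈ -0.047619)
b = 42925/2 (b = -5*(4 + ¼)*(-1010) = -5*17/4*(-1010) = -85/4*(-1010) = 42925/2 ≈ 21463.)
b*C = (42925/2)*(-1/21) = -42925/42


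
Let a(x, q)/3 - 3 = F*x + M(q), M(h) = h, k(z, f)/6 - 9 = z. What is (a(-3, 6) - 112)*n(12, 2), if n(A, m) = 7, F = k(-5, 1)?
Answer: -2107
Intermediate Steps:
k(z, f) = 54 + 6*z
F = 24 (F = 54 + 6*(-5) = 54 - 30 = 24)
a(x, q) = 9 + 3*q + 72*x (a(x, q) = 9 + 3*(24*x + q) = 9 + 3*(q + 24*x) = 9 + (3*q + 72*x) = 9 + 3*q + 72*x)
(a(-3, 6) - 112)*n(12, 2) = ((9 + 3*6 + 72*(-3)) - 112)*7 = ((9 + 18 - 216) - 112)*7 = (-189 - 112)*7 = -301*7 = -2107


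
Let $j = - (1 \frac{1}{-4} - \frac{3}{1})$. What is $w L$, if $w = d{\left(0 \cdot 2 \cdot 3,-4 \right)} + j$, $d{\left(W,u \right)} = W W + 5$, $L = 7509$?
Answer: $\frac{247797}{4} \approx 61949.0$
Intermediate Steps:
$d{\left(W,u \right)} = 5 + W^{2}$ ($d{\left(W,u \right)} = W^{2} + 5 = 5 + W^{2}$)
$j = \frac{13}{4}$ ($j = - (1 \left(- \frac{1}{4}\right) - 3) = - (- \frac{1}{4} - 3) = \left(-1\right) \left(- \frac{13}{4}\right) = \frac{13}{4} \approx 3.25$)
$w = \frac{33}{4}$ ($w = \left(5 + \left(0 \cdot 2 \cdot 3\right)^{2}\right) + \frac{13}{4} = \left(5 + \left(0 \cdot 3\right)^{2}\right) + \frac{13}{4} = \left(5 + 0^{2}\right) + \frac{13}{4} = \left(5 + 0\right) + \frac{13}{4} = 5 + \frac{13}{4} = \frac{33}{4} \approx 8.25$)
$w L = \frac{33}{4} \cdot 7509 = \frac{247797}{4}$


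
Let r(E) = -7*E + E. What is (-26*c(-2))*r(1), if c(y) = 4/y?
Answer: -312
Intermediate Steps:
r(E) = -6*E
(-26*c(-2))*r(1) = (-104/(-2))*(-6*1) = -104*(-1)/2*(-6) = -26*(-2)*(-6) = 52*(-6) = -312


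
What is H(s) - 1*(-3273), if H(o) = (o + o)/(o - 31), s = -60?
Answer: 297963/91 ≈ 3274.3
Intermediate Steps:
H(o) = 2*o/(-31 + o) (H(o) = (2*o)/(-31 + o) = 2*o/(-31 + o))
H(s) - 1*(-3273) = 2*(-60)/(-31 - 60) - 1*(-3273) = 2*(-60)/(-91) + 3273 = 2*(-60)*(-1/91) + 3273 = 120/91 + 3273 = 297963/91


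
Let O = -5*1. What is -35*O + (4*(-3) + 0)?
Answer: 163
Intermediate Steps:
O = -5
-35*O + (4*(-3) + 0) = -35*(-5) + (4*(-3) + 0) = 175 + (-12 + 0) = 175 - 12 = 163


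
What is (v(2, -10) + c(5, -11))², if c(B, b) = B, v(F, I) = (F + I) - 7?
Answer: 100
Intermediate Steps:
v(F, I) = -7 + F + I
(v(2, -10) + c(5, -11))² = ((-7 + 2 - 10) + 5)² = (-15 + 5)² = (-10)² = 100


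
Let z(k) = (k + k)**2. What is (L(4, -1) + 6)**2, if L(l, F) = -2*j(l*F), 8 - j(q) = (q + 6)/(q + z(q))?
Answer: 22201/225 ≈ 98.671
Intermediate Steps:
z(k) = 4*k**2 (z(k) = (2*k)**2 = 4*k**2)
j(q) = 8 - (6 + q)/(q + 4*q**2) (j(q) = 8 - (q + 6)/(q + 4*q**2) = 8 - (6 + q)/(q + 4*q**2))
L(l, F) = -2*(-6 + 7*F*l + 32*F**2*l**2)/(F*l*(1 + 4*F*l)) (L(l, F) = -2*(-6 + 7*(l*F) + 32*(l*F)**2)/((l*F)*(1 + 4*(l*F))) = -2*(-6 + 7*(F*l) + 32*(F*l)**2)/((F*l)*(1 + 4*(F*l))) = -2*1/(F*l)*(-6 + 7*F*l + 32*(F**2*l**2))/(1 + 4*F*l) = -2*1/(F*l)*(-6 + 7*F*l + 32*F**2*l**2)/(1 + 4*F*l) = -2*(-6 + 7*F*l + 32*F**2*l**2)/(F*l*(1 + 4*F*l)))
(L(4, -1) + 6)**2 = (2*(6 - 32*(-1)**2*4**2 - 7*(-1)*4)/(-1*4*(1 + 4*(-1)*4)) + 6)**2 = (2*(-1)*(1/4)*(6 - 32*1*16 + 28)/(1 - 16) + 6)**2 = (2*(-1)*(1/4)*(6 - 512 + 28)/(-15) + 6)**2 = (2*(-1)*(1/4)*(-1/15)*(-478) + 6)**2 = (-239/15 + 6)**2 = (-149/15)**2 = 22201/225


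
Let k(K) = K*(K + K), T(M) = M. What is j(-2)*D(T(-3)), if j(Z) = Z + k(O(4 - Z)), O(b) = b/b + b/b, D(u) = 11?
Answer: 66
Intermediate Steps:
O(b) = 2 (O(b) = 1 + 1 = 2)
k(K) = 2*K**2 (k(K) = K*(2*K) = 2*K**2)
j(Z) = 8 + Z (j(Z) = Z + 2*2**2 = Z + 2*4 = Z + 8 = 8 + Z)
j(-2)*D(T(-3)) = (8 - 2)*11 = 6*11 = 66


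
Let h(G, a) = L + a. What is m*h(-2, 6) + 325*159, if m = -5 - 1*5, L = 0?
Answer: 51615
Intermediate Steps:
h(G, a) = a (h(G, a) = 0 + a = a)
m = -10 (m = -5 - 5 = -10)
m*h(-2, 6) + 325*159 = -10*6 + 325*159 = -60 + 51675 = 51615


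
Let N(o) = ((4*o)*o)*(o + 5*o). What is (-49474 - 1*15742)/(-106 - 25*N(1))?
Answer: 32608/353 ≈ 92.374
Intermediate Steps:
N(o) = 24*o³ (N(o) = (4*o²)*(6*o) = 24*o³)
(-49474 - 1*15742)/(-106 - 25*N(1)) = (-49474 - 1*15742)/(-106 - 600*1³) = (-49474 - 15742)/(-106 - 600) = -65216/(-106 - 25*24) = -65216/(-106 - 600) = -65216/(-706) = -65216*(-1/706) = 32608/353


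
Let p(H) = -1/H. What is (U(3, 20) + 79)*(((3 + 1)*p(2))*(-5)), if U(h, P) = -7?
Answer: 720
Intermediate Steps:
(U(3, 20) + 79)*(((3 + 1)*p(2))*(-5)) = (-7 + 79)*(((3 + 1)*(-1/2))*(-5)) = 72*((4*(-1*½))*(-5)) = 72*((4*(-½))*(-5)) = 72*(-2*(-5)) = 72*10 = 720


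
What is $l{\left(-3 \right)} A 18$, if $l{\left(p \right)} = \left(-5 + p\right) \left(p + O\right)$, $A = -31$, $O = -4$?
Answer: $-31248$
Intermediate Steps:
$l{\left(p \right)} = \left(-5 + p\right) \left(-4 + p\right)$ ($l{\left(p \right)} = \left(-5 + p\right) \left(p - 4\right) = \left(-5 + p\right) \left(-4 + p\right)$)
$l{\left(-3 \right)} A 18 = \left(20 + \left(-3\right)^{2} - -27\right) \left(-31\right) 18 = \left(20 + 9 + 27\right) \left(-31\right) 18 = 56 \left(-31\right) 18 = \left(-1736\right) 18 = -31248$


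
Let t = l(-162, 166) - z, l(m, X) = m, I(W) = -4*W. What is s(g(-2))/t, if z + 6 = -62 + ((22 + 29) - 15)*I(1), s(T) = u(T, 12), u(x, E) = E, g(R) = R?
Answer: 6/25 ≈ 0.24000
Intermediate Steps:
s(T) = 12
z = -212 (z = -6 + (-62 + ((22 + 29) - 15)*(-4*1)) = -6 + (-62 + (51 - 15)*(-4)) = -6 + (-62 + 36*(-4)) = -6 + (-62 - 144) = -6 - 206 = -212)
t = 50 (t = -162 - 1*(-212) = -162 + 212 = 50)
s(g(-2))/t = 12/50 = 12*(1/50) = 6/25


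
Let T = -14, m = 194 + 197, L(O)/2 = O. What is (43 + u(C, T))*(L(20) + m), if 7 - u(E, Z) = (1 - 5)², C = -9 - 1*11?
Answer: 14654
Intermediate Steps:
L(O) = 2*O
m = 391
C = -20 (C = -9 - 11 = -20)
u(E, Z) = -9 (u(E, Z) = 7 - (1 - 5)² = 7 - 1*(-4)² = 7 - 1*16 = 7 - 16 = -9)
(43 + u(C, T))*(L(20) + m) = (43 - 9)*(2*20 + 391) = 34*(40 + 391) = 34*431 = 14654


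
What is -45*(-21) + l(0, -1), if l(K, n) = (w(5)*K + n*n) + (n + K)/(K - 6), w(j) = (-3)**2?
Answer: 5677/6 ≈ 946.17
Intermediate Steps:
w(j) = 9
l(K, n) = n**2 + 9*K + (K + n)/(-6 + K) (l(K, n) = (9*K + n*n) + (n + K)/(K - 6) = (9*K + n**2) + (K + n)/(-6 + K) = (n**2 + 9*K) + (K + n)/(-6 + K) = n**2 + 9*K + (K + n)/(-6 + K))
-45*(-21) + l(0, -1) = -45*(-21) + (-1 - 53*0 - 6*(-1)**2 + 9*0**2 + 0*(-1)**2)/(-6 + 0) = 945 + (-1 + 0 - 6*1 + 9*0 + 0*1)/(-6) = 945 - (-1 + 0 - 6 + 0 + 0)/6 = 945 - 1/6*(-7) = 945 + 7/6 = 5677/6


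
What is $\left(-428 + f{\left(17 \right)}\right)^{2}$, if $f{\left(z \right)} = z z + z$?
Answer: $14884$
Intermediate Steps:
$f{\left(z \right)} = z + z^{2}$ ($f{\left(z \right)} = z^{2} + z = z + z^{2}$)
$\left(-428 + f{\left(17 \right)}\right)^{2} = \left(-428 + 17 \left(1 + 17\right)\right)^{2} = \left(-428 + 17 \cdot 18\right)^{2} = \left(-428 + 306\right)^{2} = \left(-122\right)^{2} = 14884$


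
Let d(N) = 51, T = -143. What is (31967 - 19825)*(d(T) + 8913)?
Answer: 108840888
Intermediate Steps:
(31967 - 19825)*(d(T) + 8913) = (31967 - 19825)*(51 + 8913) = 12142*8964 = 108840888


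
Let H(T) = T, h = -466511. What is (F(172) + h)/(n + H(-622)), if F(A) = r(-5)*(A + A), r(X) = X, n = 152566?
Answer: -156077/50648 ≈ -3.0816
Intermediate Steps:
F(A) = -10*A (F(A) = -5*(A + A) = -10*A)
(F(172) + h)/(n + H(-622)) = (-10*172 - 466511)/(152566 - 622) = (-1720 - 466511)/151944 = -468231*1/151944 = -156077/50648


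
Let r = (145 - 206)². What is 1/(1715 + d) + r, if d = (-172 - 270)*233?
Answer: 376829390/101271 ≈ 3721.0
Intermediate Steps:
d = -102986 (d = -442*233 = -102986)
r = 3721 (r = (-61)² = 3721)
1/(1715 + d) + r = 1/(1715 - 102986) + 3721 = 1/(-101271) + 3721 = -1/101271 + 3721 = 376829390/101271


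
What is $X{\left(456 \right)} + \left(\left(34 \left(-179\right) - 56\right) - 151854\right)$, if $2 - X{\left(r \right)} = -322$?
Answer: $-157672$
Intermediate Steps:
$X{\left(r \right)} = 324$ ($X{\left(r \right)} = 2 - -322 = 2 + 322 = 324$)
$X{\left(456 \right)} + \left(\left(34 \left(-179\right) - 56\right) - 151854\right) = 324 + \left(\left(34 \left(-179\right) - 56\right) - 151854\right) = 324 - 157996 = -157672$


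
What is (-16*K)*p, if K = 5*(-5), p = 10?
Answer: 4000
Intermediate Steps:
K = -25
(-16*K)*p = -16*(-25)*10 = 400*10 = 4000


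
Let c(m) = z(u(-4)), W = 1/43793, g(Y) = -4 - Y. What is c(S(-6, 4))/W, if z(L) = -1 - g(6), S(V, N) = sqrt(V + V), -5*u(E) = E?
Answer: 394137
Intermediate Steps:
u(E) = -E/5
S(V, N) = sqrt(2)*sqrt(V) (S(V, N) = sqrt(2*V) = sqrt(2)*sqrt(V))
z(L) = 9 (z(L) = -1 - (-4 - 1*6) = -1 - (-4 - 6) = -1 - 1*(-10) = -1 + 10 = 9)
W = 1/43793 ≈ 2.2835e-5
c(m) = 9
c(S(-6, 4))/W = 9/(1/43793) = 9*43793 = 394137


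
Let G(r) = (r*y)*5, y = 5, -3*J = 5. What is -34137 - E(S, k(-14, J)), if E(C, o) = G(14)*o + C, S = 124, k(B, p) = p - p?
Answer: -34261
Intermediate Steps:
J = -5/3 (J = -⅓*5 = -5/3 ≈ -1.6667)
G(r) = 25*r (G(r) = (r*5)*5 = (5*r)*5 = 25*r)
k(B, p) = 0
E(C, o) = C + 350*o (E(C, o) = (25*14)*o + C = 350*o + C = C + 350*o)
-34137 - E(S, k(-14, J)) = -34137 - (124 + 350*0) = -34137 - (124 + 0) = -34137 - 1*124 = -34137 - 124 = -34261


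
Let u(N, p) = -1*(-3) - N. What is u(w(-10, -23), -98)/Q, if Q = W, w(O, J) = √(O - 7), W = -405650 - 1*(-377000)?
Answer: -1/9550 + I*√17/28650 ≈ -0.00010471 + 0.00014391*I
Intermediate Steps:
W = -28650 (W = -405650 + 377000 = -28650)
w(O, J) = √(-7 + O)
u(N, p) = 3 - N
Q = -28650
u(w(-10, -23), -98)/Q = (3 - √(-7 - 10))/(-28650) = (3 - √(-17))*(-1/28650) = (3 - I*√17)*(-1/28650) = -1/9550 + I*√17/28650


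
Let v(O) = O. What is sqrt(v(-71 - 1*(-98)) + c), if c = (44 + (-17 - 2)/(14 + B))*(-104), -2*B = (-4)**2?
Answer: I*sqrt(37977)/3 ≈ 64.959*I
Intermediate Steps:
B = -8 (B = -1/2*(-4)**2 = -1/2*16 = -8)
c = -12740/3 (c = (44 + (-17 - 2)/(14 - 8))*(-104) = (44 - 19/6)*(-104) = (245/6)*(-104) = -12740/3 ≈ -4246.7)
sqrt(v(-71 - 1*(-98)) + c) = sqrt((-71 - 1*(-98)) - 12740/3) = sqrt((-71 + 98) - 12740/3) = sqrt(27 - 12740/3) = sqrt(-12659/3) = I*sqrt(37977)/3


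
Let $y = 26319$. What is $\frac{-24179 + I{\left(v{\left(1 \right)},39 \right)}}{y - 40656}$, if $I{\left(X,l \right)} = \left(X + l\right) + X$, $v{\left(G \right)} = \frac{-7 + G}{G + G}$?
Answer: $\frac{24146}{14337} \approx 1.6842$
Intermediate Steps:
$v{\left(G \right)} = \frac{-7 + G}{2 G}$
$I{\left(X,l \right)} = l + 2 X$
$\frac{-24179 + I{\left(v{\left(1 \right)},39 \right)}}{y - 40656} = \frac{-24179 + \left(39 + 2 \frac{-7 + 1}{2 \cdot 1}\right)}{26319 - 40656} = \frac{-24179 + \left(39 + 2 \cdot \frac{1}{2} \cdot 1 \left(-6\right)\right)}{-14337} = \left(-24179 + \left(39 + 2 \left(-3\right)\right)\right) \left(- \frac{1}{14337}\right) = \left(-24179 + \left(39 - 6\right)\right) \left(- \frac{1}{14337}\right) = \left(-24179 + 33\right) \left(- \frac{1}{14337}\right) = \left(-24146\right) \left(- \frac{1}{14337}\right) = \frac{24146}{14337}$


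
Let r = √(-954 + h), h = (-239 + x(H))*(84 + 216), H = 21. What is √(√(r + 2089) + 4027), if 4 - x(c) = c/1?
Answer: √(4027 + √(2089 + I*√77754)) ≈ 63.819 + 0.0238*I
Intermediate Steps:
x(c) = 4 - c (x(c) = 4 - c/1 = 4 - c)
h = -76800 (h = (-239 + (4 - 1*21))*(84 + 216) = (-239 + (4 - 21))*300 = (-239 - 17)*300 = -256*300 = -76800)
r = I*√77754 (r = √(-954 - 76800) = √(-77754) = I*√77754 ≈ 278.84*I)
√(√(r + 2089) + 4027) = √(√(I*√77754 + 2089) + 4027) = √(√(2089 + I*√77754) + 4027) = √(4027 + √(2089 + I*√77754))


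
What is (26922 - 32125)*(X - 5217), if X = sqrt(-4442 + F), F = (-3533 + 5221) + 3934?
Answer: 27144051 - 10406*sqrt(295) ≈ 2.6965e+7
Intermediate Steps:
F = 5622 (F = 1688 + 3934 = 5622)
X = 2*sqrt(295) (X = sqrt(-4442 + 5622) = sqrt(1180) = 2*sqrt(295) ≈ 34.351)
(26922 - 32125)*(X - 5217) = (26922 - 32125)*(2*sqrt(295) - 5217) = -5203*(-5217 + 2*sqrt(295)) = 27144051 - 10406*sqrt(295)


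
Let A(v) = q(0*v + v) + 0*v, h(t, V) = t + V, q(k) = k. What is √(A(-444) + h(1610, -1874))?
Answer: 2*I*√177 ≈ 26.608*I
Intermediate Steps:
h(t, V) = V + t
A(v) = v (A(v) = (0*v + v) + 0*v = (0 + v) + 0 = v + 0 = v)
√(A(-444) + h(1610, -1874)) = √(-444 + (-1874 + 1610)) = √(-444 - 264) = √(-708) = 2*I*√177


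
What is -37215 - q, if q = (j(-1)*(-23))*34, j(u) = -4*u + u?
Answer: -34869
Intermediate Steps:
j(u) = -3*u
q = -2346 (q = (-3*(-1)*(-23))*34 = (3*(-23))*34 = -69*34 = -2346)
-37215 - q = -37215 - 1*(-2346) = -37215 + 2346 = -34869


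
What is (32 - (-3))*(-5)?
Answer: -175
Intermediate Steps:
(32 - (-3))*(-5) = (32 - 1*(-3))*(-5) = (32 + 3)*(-5) = 35*(-5) = -175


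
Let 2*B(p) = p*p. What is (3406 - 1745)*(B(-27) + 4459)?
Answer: 16023667/2 ≈ 8.0118e+6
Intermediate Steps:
B(p) = p²/2 (B(p) = (p*p)/2 = p²/2)
(3406 - 1745)*(B(-27) + 4459) = (3406 - 1745)*((½)*(-27)² + 4459) = 1661*((½)*729 + 4459) = 1661*(729/2 + 4459) = 1661*(9647/2) = 16023667/2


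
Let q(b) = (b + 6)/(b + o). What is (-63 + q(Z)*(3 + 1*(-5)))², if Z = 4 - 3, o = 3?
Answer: 17689/4 ≈ 4422.3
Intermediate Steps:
Z = 1
q(b) = (6 + b)/(3 + b) (q(b) = (b + 6)/(b + 3) = (6 + b)/(3 + b))
(-63 + q(Z)*(3 + 1*(-5)))² = (-63 + ((6 + 1)/(3 + 1))*(3 + 1*(-5)))² = (-63 + (7/4)*(3 - 5))² = (-63 + ((¼)*7)*(-2))² = (-63 + (7/4)*(-2))² = (-63 - 7/2)² = (-133/2)² = 17689/4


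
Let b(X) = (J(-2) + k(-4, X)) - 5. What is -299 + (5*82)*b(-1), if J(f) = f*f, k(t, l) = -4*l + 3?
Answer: 2161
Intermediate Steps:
k(t, l) = 3 - 4*l
J(f) = f**2
b(X) = 2 - 4*X (b(X) = ((-2)**2 + (3 - 4*X)) - 5 = (4 + (3 - 4*X)) - 5 = (7 - 4*X) - 5 = 2 - 4*X)
-299 + (5*82)*b(-1) = -299 + (5*82)*(2 - 4*(-1)) = -299 + 410*(2 + 4) = -299 + 410*6 = -299 + 2460 = 2161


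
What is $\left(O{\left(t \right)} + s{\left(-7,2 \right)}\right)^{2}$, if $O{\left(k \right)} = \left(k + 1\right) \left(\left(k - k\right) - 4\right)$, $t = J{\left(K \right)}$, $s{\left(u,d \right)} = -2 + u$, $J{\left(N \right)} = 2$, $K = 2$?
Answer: $441$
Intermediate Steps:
$t = 2$
$O{\left(k \right)} = -4 - 4 k$ ($O{\left(k \right)} = \left(1 + k\right) \left(0 - 4\right) = \left(1 + k\right) \left(-4\right) = -4 - 4 k$)
$\left(O{\left(t \right)} + s{\left(-7,2 \right)}\right)^{2} = \left(\left(-4 - 8\right) - 9\right)^{2} = \left(-12 - 9\right)^{2} = \left(-21\right)^{2} = 441$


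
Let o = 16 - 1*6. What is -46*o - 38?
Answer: -498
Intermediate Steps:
o = 10 (o = 16 - 6 = 10)
-46*o - 38 = -46*10 - 38 = -460 - 38 = -498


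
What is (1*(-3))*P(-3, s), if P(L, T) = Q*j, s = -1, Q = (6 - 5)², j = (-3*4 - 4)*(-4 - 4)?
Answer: -384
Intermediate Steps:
j = 128 (j = (-12 - 4)*(-8) = -16*(-8) = 128)
Q = 1 (Q = 1² = 1)
P(L, T) = 128 (P(L, T) = 1*128 = 128)
(1*(-3))*P(-3, s) = (1*(-3))*128 = -3*128 = -384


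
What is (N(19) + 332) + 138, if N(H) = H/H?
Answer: 471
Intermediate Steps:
N(H) = 1
(N(19) + 332) + 138 = (1 + 332) + 138 = 333 + 138 = 471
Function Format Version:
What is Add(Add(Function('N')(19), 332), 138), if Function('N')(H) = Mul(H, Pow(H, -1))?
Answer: 471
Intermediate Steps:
Function('N')(H) = 1
Add(Add(Function('N')(19), 332), 138) = Add(Add(1, 332), 138) = Add(333, 138) = 471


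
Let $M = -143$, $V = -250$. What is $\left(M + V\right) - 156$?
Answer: $-549$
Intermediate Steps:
$\left(M + V\right) - 156 = \left(-143 - 250\right) - 156 = -393 - 156 = -549$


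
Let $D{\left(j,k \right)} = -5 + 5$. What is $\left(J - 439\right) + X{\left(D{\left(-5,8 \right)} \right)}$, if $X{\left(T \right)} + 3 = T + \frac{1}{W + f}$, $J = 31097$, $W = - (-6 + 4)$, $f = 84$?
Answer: $\frac{2636331}{86} \approx 30655.0$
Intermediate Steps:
$W = 2$ ($W = \left(-1\right) \left(-2\right) = 2$)
$D{\left(j,k \right)} = 0$
$X{\left(T \right)} = - \frac{257}{86} + T$ ($X{\left(T \right)} = -3 + \left(T + \frac{1}{2 + 84}\right) = -3 + \left(T + \frac{1}{86}\right) = -3 + \left(\frac{1}{86} + T\right) = - \frac{257}{86} + T$)
$\left(J - 439\right) + X{\left(D{\left(-5,8 \right)} \right)} = \left(31097 - 439\right) + \left(- \frac{257}{86} + 0\right) = 30658 - \frac{257}{86} = \frac{2636331}{86}$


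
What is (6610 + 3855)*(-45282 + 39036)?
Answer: -65364390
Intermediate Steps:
(6610 + 3855)*(-45282 + 39036) = 10465*(-6246) = -65364390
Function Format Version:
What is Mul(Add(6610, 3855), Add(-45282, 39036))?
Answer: -65364390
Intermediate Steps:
Mul(Add(6610, 3855), Add(-45282, 39036)) = Mul(10465, -6246) = -65364390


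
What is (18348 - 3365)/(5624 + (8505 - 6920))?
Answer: 14983/7209 ≈ 2.0784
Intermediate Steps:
(18348 - 3365)/(5624 + (8505 - 6920)) = 14983/(5624 + 1585) = 14983/7209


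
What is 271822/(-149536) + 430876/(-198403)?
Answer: -59180886901/14834195504 ≈ -3.9895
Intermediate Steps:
271822/(-149536) + 430876/(-198403) = 271822*(-1/149536) + 430876*(-1/198403) = -135911/74768 - 430876/198403 = -59180886901/14834195504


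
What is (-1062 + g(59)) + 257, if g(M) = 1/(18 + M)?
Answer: -61984/77 ≈ -804.99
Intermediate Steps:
(-1062 + g(59)) + 257 = (-1062 + 1/(18 + 59)) + 257 = (-1062 + 1/77) + 257 = -81773/77 + 257 = -61984/77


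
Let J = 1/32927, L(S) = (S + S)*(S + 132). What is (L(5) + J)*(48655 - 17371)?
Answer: 1411220958444/32927 ≈ 4.2859e+7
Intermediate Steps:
L(S) = 2*S*(132 + S) (L(S) = (2*S)*(132 + S) = 2*S*(132 + S))
J = 1/32927 ≈ 3.0370e-5
(L(5) + J)*(48655 - 17371) = (2*5*(132 + 5) + 1/32927)*(48655 - 17371) = (2*5*137 + 1/32927)*31284 = (1370 + 1/32927)*31284 = (45109991/32927)*31284 = 1411220958444/32927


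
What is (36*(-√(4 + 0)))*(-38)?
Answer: 2736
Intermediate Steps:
(36*(-√(4 + 0)))*(-38) = (36*(-√4))*(-38) = (36*(-1*2))*(-38) = (36*(-2))*(-38) = -72*(-38) = 2736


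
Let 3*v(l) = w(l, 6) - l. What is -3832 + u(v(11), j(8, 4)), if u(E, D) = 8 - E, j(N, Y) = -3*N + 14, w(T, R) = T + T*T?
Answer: -11593/3 ≈ -3864.3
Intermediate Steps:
w(T, R) = T + T²
v(l) = -l/3 + l*(1 + l)/3 (v(l) = (l*(1 + l) - l)/3 = (-l + l*(1 + l))/3 = -l/3 + l*(1 + l)/3)
j(N, Y) = 14 - 3*N
-3832 + u(v(11), j(8, 4)) = -3832 + (8 - 11²/3) = -3832 + (8 - 121/3) = -3832 - 97/3 = -11593/3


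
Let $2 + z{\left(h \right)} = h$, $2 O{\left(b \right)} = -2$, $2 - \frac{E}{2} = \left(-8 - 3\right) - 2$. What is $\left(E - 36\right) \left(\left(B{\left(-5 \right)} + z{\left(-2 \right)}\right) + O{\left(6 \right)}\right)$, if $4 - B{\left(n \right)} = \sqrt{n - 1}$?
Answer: $6 + 6 i \sqrt{6} \approx 6.0 + 14.697 i$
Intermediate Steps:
$E = 30$ ($E = 4 - 2 \left(\left(-8 - 3\right) - 2\right) = 4 - 2 \left(-11 - 2\right) = 4 - -26 = 4 + 26 = 30$)
$O{\left(b \right)} = -1$ ($O{\left(b \right)} = \frac{1}{2} \left(-2\right) = -1$)
$z{\left(h \right)} = -2 + h$
$B{\left(n \right)} = 4 - \sqrt{-1 + n}$ ($B{\left(n \right)} = 4 - \sqrt{n - 1} = 4 - \sqrt{-1 + n}$)
$\left(E - 36\right) \left(\left(B{\left(-5 \right)} + z{\left(-2 \right)}\right) + O{\left(6 \right)}\right) = \left(30 - 36\right) \left(\left(\left(4 - \sqrt{-1 - 5}\right) - 4\right) - 1\right) = - 6 \left(\left(\left(4 - \sqrt{-6}\right) - 4\right) - 1\right) = - 6 \left(\left(\left(4 - i \sqrt{6}\right) - 4\right) - 1\right) = - 6 \left(- i \sqrt{6} - 1\right) = - 6 \left(-1 - i \sqrt{6}\right) = 6 + 6 i \sqrt{6}$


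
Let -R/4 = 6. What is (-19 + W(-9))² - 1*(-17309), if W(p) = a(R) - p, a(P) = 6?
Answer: 17325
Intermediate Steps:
R = -24 (R = -4*6 = -24)
W(p) = 6 - p
(-19 + W(-9))² - 1*(-17309) = (-19 + (6 - 1*(-9)))² - 1*(-17309) = (-19 + (6 + 9))² + 17309 = (-19 + 15)² + 17309 = (-4)² + 17309 = 16 + 17309 = 17325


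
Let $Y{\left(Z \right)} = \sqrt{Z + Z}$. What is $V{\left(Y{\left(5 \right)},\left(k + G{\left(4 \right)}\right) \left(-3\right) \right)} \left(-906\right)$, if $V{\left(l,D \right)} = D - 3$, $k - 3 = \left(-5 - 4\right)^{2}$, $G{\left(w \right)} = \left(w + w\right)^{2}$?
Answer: $404982$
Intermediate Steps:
$Y{\left(Z \right)} = \sqrt{2} \sqrt{Z}$ ($Y{\left(Z \right)} = \sqrt{2 Z} = \sqrt{2} \sqrt{Z}$)
$G{\left(w \right)} = 4 w^{2}$ ($G{\left(w \right)} = \left(2 w\right)^{2} = 4 w^{2}$)
$k = 84$ ($k = 3 + \left(-5 - 4\right)^{2} = 3 + \left(-9\right)^{2} = 3 + 81 = 84$)
$V{\left(l,D \right)} = -3 + D$
$V{\left(Y{\left(5 \right)},\left(k + G{\left(4 \right)}\right) \left(-3\right) \right)} \left(-906\right) = \left(-3 + \left(84 + 4 \cdot 4^{2}\right) \left(-3\right)\right) \left(-906\right) = \left(-3 + \left(84 + 4 \cdot 16\right) \left(-3\right)\right) \left(-906\right) = \left(-3 + \left(84 + 64\right) \left(-3\right)\right) \left(-906\right) = \left(-3 + 148 \left(-3\right)\right) \left(-906\right) = \left(-3 - 444\right) \left(-906\right) = \left(-447\right) \left(-906\right) = 404982$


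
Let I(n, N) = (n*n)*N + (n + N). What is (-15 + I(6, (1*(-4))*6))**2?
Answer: 804609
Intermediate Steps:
I(n, N) = N + n + N*n**2 (I(n, N) = n**2*N + (N + n) = N*n**2 + (N + n) = N + n + N*n**2)
(-15 + I(6, (1*(-4))*6))**2 = (-15 + ((1*(-4))*6 + 6 + ((1*(-4))*6)*6**2))**2 = (-15 + (-4*6 + 6 - 4*6*36))**2 = (-15 + (-24 + 6 - 24*36))**2 = (-15 + (-24 + 6 - 864))**2 = (-15 - 882)**2 = (-897)**2 = 804609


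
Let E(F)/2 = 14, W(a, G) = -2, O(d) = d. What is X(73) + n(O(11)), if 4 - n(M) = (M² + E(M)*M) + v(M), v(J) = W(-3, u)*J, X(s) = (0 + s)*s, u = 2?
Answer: 4926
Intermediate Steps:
X(s) = s² (X(s) = s*s = s²)
E(F) = 28 (E(F) = 2*14 = 28)
v(J) = -2*J
n(M) = 4 - M² - 26*M (n(M) = 4 - ((M² + 28*M) - 2*M) = 4 - (M² + 26*M) = 4 + (-M² - 26*M) = 4 - M² - 26*M)
X(73) + n(O(11)) = 73² + (4 - 1*11² - 26*11) = 5329 + (4 - 1*121 - 286) = 5329 + (4 - 121 - 286) = 5329 - 403 = 4926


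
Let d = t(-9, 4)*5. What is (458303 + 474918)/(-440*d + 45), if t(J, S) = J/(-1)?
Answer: -933221/19755 ≈ -47.240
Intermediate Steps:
t(J, S) = -J (t(J, S) = J*(-1) = -J)
d = 45 (d = -1*(-9)*5 = 9*5 = 45)
(458303 + 474918)/(-440*d + 45) = (458303 + 474918)/(-440*45 + 45) = 933221/(-19800 + 45) = 933221/(-19755) = 933221*(-1/19755) = -933221/19755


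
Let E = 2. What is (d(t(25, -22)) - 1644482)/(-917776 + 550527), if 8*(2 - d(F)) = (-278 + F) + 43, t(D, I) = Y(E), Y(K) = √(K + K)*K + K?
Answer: 13155611/2937992 ≈ 4.4778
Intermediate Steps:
Y(K) = K + √2*K^(3/2) (Y(K) = √(2*K)*K + K = (√2*√K)*K + K = √2*K^(3/2) + K = K + √2*K^(3/2))
t(D, I) = 6 (t(D, I) = 2 + √2*2^(3/2) = 2 + √2*(2*√2) = 2 + 4 = 6)
d(F) = 251/8 - F/8 (d(F) = 2 - ((-278 + F) + 43)/8 = 2 - (-235 + F)/8 = 2 + (235/8 - F/8) = 251/8 - F/8)
(d(t(25, -22)) - 1644482)/(-917776 + 550527) = ((251/8 - ⅛*6) - 1644482)/(-917776 + 550527) = ((251/8 - ¾) - 1644482)/(-367249) = (245/8 - 1644482)*(-1/367249) = -13155611/8*(-1/367249) = 13155611/2937992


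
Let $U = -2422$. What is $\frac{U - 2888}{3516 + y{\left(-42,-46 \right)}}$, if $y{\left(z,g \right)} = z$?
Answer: $- \frac{295}{193} \approx -1.5285$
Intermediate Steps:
$\frac{U - 2888}{3516 + y{\left(-42,-46 \right)}} = \frac{-2422 - 2888}{3516 - 42} = - \frac{5310}{3474} = \left(-5310\right) \frac{1}{3474} = - \frac{295}{193}$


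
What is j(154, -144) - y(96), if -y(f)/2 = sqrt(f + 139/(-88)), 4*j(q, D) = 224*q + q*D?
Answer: 3080 + sqrt(182798)/22 ≈ 3099.4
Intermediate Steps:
j(q, D) = 56*q + D*q/4 (j(q, D) = (224*q + q*D)/4 = (224*q + D*q)/4 = 56*q + D*q/4)
y(f) = -2*sqrt(-139/88 + f) (y(f) = -2*sqrt(f + 139/(-88)) = -2*sqrt(f + 139*(-1/88)) = -2*sqrt(f - 139/88) = -2*sqrt(-139/88 + f))
j(154, -144) - y(96) = (1/4)*154*(224 - 144) - (-1)*sqrt(-3058 + 1936*96)/22 = (1/4)*154*80 - (-1)*sqrt(-3058 + 185856)/22 = 3080 - (-1)*sqrt(182798)/22 = 3080 + sqrt(182798)/22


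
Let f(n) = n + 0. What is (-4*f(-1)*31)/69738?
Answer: 62/34869 ≈ 0.0017781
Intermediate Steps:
f(n) = n
(-4*f(-1)*31)/69738 = (-4*(-1)*31)/69738 = (4*31)*(1/69738) = 124*(1/69738) = 62/34869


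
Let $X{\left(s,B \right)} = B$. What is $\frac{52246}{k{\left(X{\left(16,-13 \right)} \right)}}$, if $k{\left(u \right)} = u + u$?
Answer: $- \frac{26123}{13} \approx -2009.5$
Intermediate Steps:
$k{\left(u \right)} = 2 u$
$\frac{52246}{k{\left(X{\left(16,-13 \right)} \right)}} = \frac{52246}{2 \left(-13\right)} = \frac{52246}{-26} = 52246 \left(- \frac{1}{26}\right) = - \frac{26123}{13}$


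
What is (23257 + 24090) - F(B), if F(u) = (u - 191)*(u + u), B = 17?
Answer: 53263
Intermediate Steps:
F(u) = 2*u*(-191 + u) (F(u) = (-191 + u)*(2*u) = 2*u*(-191 + u))
(23257 + 24090) - F(B) = (23257 + 24090) - 2*17*(-191 + 17) = 47347 - 2*17*(-174) = 47347 - 1*(-5916) = 47347 + 5916 = 53263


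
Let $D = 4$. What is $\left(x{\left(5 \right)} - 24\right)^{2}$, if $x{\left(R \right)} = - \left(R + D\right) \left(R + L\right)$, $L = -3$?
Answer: $1764$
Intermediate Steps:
$x{\left(R \right)} = - \left(-3 + R\right) \left(4 + R\right)$ ($x{\left(R \right)} = - \left(R + 4\right) \left(R - 3\right) = - \left(4 + R\right) \left(-3 + R\right) = - \left(-3 + R\right) \left(4 + R\right)$)
$\left(x{\left(5 \right)} - 24\right)^{2} = \left(\left(12 - 5 - 5^{2}\right) - 24\right)^{2} = \left(\left(12 - 5 - 25\right) - 24\right)^{2} = \left(-18 - 24\right)^{2} = \left(-42\right)^{2} = 1764$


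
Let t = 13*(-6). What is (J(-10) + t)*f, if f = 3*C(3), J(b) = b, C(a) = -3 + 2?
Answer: 264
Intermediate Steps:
C(a) = -1
t = -78
f = -3 (f = 3*(-1) = -3)
(J(-10) + t)*f = (-10 - 78)*(-3) = -88*(-3) = 264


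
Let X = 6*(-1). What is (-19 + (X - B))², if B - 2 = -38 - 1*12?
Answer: 529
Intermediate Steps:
X = -6
B = -48 (B = 2 + (-38 - 1*12) = 2 + (-38 - 12) = 2 - 50 = -48)
(-19 + (X - B))² = (-19 + (-6 - 1*(-48)))² = (-19 + (-6 + 48))² = (-19 + 42)² = 23² = 529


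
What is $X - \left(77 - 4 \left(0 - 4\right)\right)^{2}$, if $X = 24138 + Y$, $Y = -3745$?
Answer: $11744$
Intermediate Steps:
$X = 20393$ ($X = 24138 - 3745 = 20393$)
$X - \left(77 - 4 \left(0 - 4\right)\right)^{2} = 20393 - \left(77 - 4 \left(0 - 4\right)\right)^{2} = 20393 - \left(77 - -16\right)^{2} = 20393 - \left(77 + 16\right)^{2} = 20393 - 93^{2} = 20393 - 8649 = 11744$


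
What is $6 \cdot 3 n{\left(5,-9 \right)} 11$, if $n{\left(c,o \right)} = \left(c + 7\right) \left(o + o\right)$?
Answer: $-42768$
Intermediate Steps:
$n{\left(c,o \right)} = 2 o \left(7 + c\right)$ ($n{\left(c,o \right)} = \left(7 + c\right) 2 o = 2 o \left(7 + c\right)$)
$6 \cdot 3 n{\left(5,-9 \right)} 11 = 6 \cdot 3 \cdot 2 \left(-9\right) \left(7 + 5\right) 11 = 18 \cdot 2 \left(-9\right) 12 \cdot 11 = 18 \left(-216\right) 11 = \left(-3888\right) 11 = -42768$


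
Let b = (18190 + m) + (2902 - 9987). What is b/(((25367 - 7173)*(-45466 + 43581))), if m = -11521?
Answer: 16/1319065 ≈ 1.2130e-5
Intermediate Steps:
b = -416 (b = (18190 - 11521) + (2902 - 9987) = 6669 - 7085 = -416)
b/(((25367 - 7173)*(-45466 + 43581))) = -416*1/((-45466 + 43581)*(25367 - 7173)) = -416/(18194*(-1885)) = -416/(-34295690) = -416*(-1/34295690) = 16/1319065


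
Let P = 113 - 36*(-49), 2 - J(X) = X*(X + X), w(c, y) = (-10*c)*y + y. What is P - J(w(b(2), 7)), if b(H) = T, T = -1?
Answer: 13733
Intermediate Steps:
b(H) = -1
w(c, y) = y - 10*c*y (w(c, y) = -10*c*y + y = y - 10*c*y)
J(X) = 2 - 2*X**2 (J(X) = 2 - X*(X + X) = 2 - X*2*X = 2 - 2*X**2)
P = 1877 (P = 113 + 1764 = 1877)
P - J(w(b(2), 7)) = 1877 - (2 - 2*49*(1 - 10*(-1))**2) = 1877 - (2 - 2*49*(1 + 10)**2) = 1877 - (2 - 2*(7*11)**2) = 1877 - (2 - 2*77**2) = 1877 - (2 - 2*5929) = 1877 - (2 - 11858) = 1877 - 1*(-11856) = 1877 + 11856 = 13733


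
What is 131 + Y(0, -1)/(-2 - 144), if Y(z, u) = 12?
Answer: 9557/73 ≈ 130.92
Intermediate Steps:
131 + Y(0, -1)/(-2 - 144) = 131 + 12/(-2 - 144) = 131 + 12/(-146) = 131 + 12*(-1/146) = 131 - 6/73 = 9557/73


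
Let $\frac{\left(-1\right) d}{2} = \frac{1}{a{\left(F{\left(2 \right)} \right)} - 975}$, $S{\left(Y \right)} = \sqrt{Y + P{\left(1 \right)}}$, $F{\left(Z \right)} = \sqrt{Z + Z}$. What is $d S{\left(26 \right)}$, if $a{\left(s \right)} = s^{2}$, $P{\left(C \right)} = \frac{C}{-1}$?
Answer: $\frac{10}{971} \approx 0.010299$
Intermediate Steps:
$F{\left(Z \right)} = \sqrt{2} \sqrt{Z}$ ($F{\left(Z \right)} = \sqrt{2 Z} = \sqrt{2} \sqrt{Z}$)
$P{\left(C \right)} = - C$ ($P{\left(C \right)} = C \left(-1\right) = - C$)
$S{\left(Y \right)} = \sqrt{-1 + Y}$ ($S{\left(Y \right)} = \sqrt{Y - 1} = \sqrt{-1 + Y}$)
$d = \frac{2}{971}$ ($d = - \frac{2}{\left(\sqrt{2} \sqrt{2}\right)^{2} - 975} = - \frac{2}{2^{2} - 975} = - \frac{2}{4 - 975} = - \frac{2}{-971} = \left(-2\right) \left(- \frac{1}{971}\right) = \frac{2}{971} \approx 0.0020597$)
$d S{\left(26 \right)} = \frac{2 \sqrt{-1 + 26}}{971} = \frac{2 \sqrt{25}}{971} = \frac{2}{971} \cdot 5 = \frac{10}{971}$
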